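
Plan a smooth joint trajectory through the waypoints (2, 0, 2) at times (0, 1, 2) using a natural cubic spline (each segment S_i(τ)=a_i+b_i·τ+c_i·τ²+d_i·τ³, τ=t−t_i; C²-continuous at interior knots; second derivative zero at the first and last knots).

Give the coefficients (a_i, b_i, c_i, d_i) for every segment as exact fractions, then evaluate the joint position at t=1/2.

Δ: Δ0=-2, Δ1=2
row 1: diag=4, rhs=24; c'=1/4, d'=6
back: M1=6
M: M0=0, M1=6, M2=0
seg 0: a=2, c=M0/2=0, d=(M1−M0)/(6·1)=1, b=Δ0−h0·(2M0+M1)/6=-3
seg 1: a=0, c=M1/2=3, d=(M2−M1)/(6·1)=-1, b=Δ1−h1·(2M1+M2)/6=0
t_q=1/2 → seg 0, τ=1/2; S=2+-3·τ+0·τ²+1·τ³=5/8

  seg 0: a=2 b=-3 c=0 d=1
  seg 1: a=0 b=0 c=3 d=-1
S(1/2) = 5/8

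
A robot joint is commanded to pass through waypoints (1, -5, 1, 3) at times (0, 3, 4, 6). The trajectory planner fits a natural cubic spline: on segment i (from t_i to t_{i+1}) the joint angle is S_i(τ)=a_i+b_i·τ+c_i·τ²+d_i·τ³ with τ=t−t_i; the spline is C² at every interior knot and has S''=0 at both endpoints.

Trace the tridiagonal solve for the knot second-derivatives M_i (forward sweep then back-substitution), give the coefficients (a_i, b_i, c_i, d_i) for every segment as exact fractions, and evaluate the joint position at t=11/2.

Δ: Δ0=-2, Δ1=6, Δ2=1
row 1: diag=8, rhs=48; c'=1/8, d'=6
row 2: denom=6−1·1/8=47/8; d'=(-30−1·6)/(47/8)=-288/47
back: M2=-288/47
back: M1=6−1/8·-288/47=318/47
M: M0=0, M1=318/47, M2=-288/47, M3=0
seg 0: a=1, c=M0/2=0, d=(M1−M0)/(6·3)=53/141, b=Δ0−h0·(2M0+M1)/6=-253/47
seg 1: a=-5, c=M1/2=159/47, d=(M2−M1)/(6·1)=-101/47, b=Δ1−h1·(2M1+M2)/6=224/47
seg 2: a=1, c=M2/2=-144/47, d=(M3−M2)/(6·2)=24/47, b=Δ2−h2·(2M2+M3)/6=239/47
t_q=11/2 → seg 2, τ=3/2; S=1+239/47·τ+-144/47·τ²+24/47·τ³=325/94

  seg 0: a=1 b=-253/47 c=0 d=53/141
  seg 1: a=-5 b=224/47 c=159/47 d=-101/47
  seg 2: a=1 b=239/47 c=-144/47 d=24/47
S(11/2) = 325/94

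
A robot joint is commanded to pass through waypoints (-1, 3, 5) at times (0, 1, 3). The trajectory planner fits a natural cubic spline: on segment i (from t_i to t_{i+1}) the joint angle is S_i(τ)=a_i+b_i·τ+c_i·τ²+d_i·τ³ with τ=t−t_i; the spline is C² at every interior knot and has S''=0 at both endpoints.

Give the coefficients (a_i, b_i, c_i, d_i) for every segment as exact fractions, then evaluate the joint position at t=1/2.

  seg 0: a=-1 b=9/2 c=0 d=-1/2
  seg 1: a=3 b=3 c=-3/2 d=1/4
S(1/2) = 19/16

Δ: Δ0=4, Δ1=1
row 1: diag=6, rhs=-18; c'=1/3, d'=-3
back: M1=-3
M: M0=0, M1=-3, M2=0
seg 0: a=-1, c=M0/2=0, d=(M1−M0)/(6·1)=-1/2, b=Δ0−h0·(2M0+M1)/6=9/2
seg 1: a=3, c=M1/2=-3/2, d=(M2−M1)/(6·2)=1/4, b=Δ1−h1·(2M1+M2)/6=3
t_q=1/2 → seg 0, τ=1/2; S=-1+9/2·τ+0·τ²+-1/2·τ³=19/16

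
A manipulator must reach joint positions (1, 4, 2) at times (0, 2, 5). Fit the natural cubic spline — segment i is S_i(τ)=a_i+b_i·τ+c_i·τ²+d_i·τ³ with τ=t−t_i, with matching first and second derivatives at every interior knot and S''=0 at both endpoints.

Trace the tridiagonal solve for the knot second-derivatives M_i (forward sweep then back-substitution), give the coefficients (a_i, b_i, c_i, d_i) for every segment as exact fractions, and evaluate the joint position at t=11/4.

Δ: Δ0=3/2, Δ1=-2/3
row 1: diag=10, rhs=-13; c'=3/10, d'=-13/10
back: M1=-13/10
M: M0=0, M1=-13/10, M2=0
seg 0: a=1, c=M0/2=0, d=(M1−M0)/(6·2)=-13/120, b=Δ0−h0·(2M0+M1)/6=29/15
seg 1: a=4, c=M1/2=-13/20, d=(M2−M1)/(6·3)=13/180, b=Δ1−h1·(2M1+M2)/6=19/30
t_q=11/4 → seg 1, τ=3/4; S=4+19/30·τ+-13/20·τ²+13/180·τ³=5299/1280

  seg 0: a=1 b=29/15 c=0 d=-13/120
  seg 1: a=4 b=19/30 c=-13/20 d=13/180
S(11/4) = 5299/1280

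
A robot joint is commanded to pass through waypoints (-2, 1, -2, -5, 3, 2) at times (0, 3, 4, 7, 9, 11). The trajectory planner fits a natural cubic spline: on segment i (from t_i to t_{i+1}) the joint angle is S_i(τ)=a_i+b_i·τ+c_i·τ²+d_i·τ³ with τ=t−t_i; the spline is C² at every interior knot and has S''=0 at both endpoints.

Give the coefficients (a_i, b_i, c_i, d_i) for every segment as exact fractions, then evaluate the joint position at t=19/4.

Δ: Δ0=1, Δ1=-3, Δ2=-1, Δ3=4, Δ4=-1/2
row 1: diag=8, rhs=-24; c'=1/8, d'=-3
row 2: denom=8−1·1/8=63/8; d'=(12−1·-3)/(63/8)=40/21
row 3: denom=10−3·8/21=62/7; d'=(30−3·40/21)/(62/7)=85/31
row 4: denom=8−2·7/31=234/31; d'=(-27−2·85/31)/(234/31)=-1007/234
back: M4=-1007/234
back: M3=85/31−7/31·-1007/234=869/234
back: M2=40/21−8/21·869/234=172/351
back: M1=-3−1/8·172/351=-2149/702
M: M0=0, M1=-2149/702, M2=172/351, M3=869/234, M4=-1007/234, M5=0
seg 0: a=-2, c=M0/2=0, d=(M1−M0)/(6·3)=-2149/12636, b=Δ0−h0·(2M0+M1)/6=3553/1404
seg 1: a=1, c=M1/2=-2149/1404, d=(M2−M1)/(6·1)=277/468, b=Δ1−h1·(2M1+M2)/6=-1447/702
seg 2: a=-2, c=M2/2=86/351, d=(M3−M2)/(6·3)=2263/12636, b=Δ2−h2·(2M2+M3)/6=-4699/1404
seg 3: a=-5, c=M3/2=869/468, d=(M4−M3)/(6·2)=-469/702, b=Δ3−h3·(2M3+M4)/6=2077/702
seg 4: a=3, c=M4/2=-1007/468, d=(M5−M4)/(6·2)=1007/2808, b=Δ4−h4·(2M4+M5)/6=1663/702
t_q=19/4 → seg 2, τ=3/4; S=-2+-4699/1404·τ+86/351·τ²+2263/12636·τ³=-42899/9984

  seg 0: a=-2 b=3553/1404 c=0 d=-2149/12636
  seg 1: a=1 b=-1447/702 c=-2149/1404 d=277/468
  seg 2: a=-2 b=-4699/1404 c=86/351 d=2263/12636
  seg 3: a=-5 b=2077/702 c=869/468 d=-469/702
  seg 4: a=3 b=1663/702 c=-1007/468 d=1007/2808
S(19/4) = -42899/9984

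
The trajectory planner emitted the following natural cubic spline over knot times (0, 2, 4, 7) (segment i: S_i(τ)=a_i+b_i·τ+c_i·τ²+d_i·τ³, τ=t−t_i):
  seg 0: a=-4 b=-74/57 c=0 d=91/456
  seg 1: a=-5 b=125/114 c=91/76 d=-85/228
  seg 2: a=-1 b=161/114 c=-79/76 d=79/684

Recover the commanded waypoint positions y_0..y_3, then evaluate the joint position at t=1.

y_0 = S_0(0) = a_0 = -4
y_1 = S_1(0) = a_1 = -5
y_2 = S_2(0) = a_2 = -1
y_3 = S_2(3) = -3
t_q=1 is in segment 0 (τ=1); S_0(τ)=-775/152

y_0=-4 y_1=-5 y_2=-1 y_3=-3
S(1) = -775/152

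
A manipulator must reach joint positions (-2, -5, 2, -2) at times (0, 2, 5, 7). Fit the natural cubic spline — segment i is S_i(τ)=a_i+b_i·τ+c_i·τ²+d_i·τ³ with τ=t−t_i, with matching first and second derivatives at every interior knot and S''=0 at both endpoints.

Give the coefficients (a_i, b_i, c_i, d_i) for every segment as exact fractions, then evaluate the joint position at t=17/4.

  seg 0: a=-2 b=-205/78 c=0 d=11/39
  seg 1: a=-5 b=59/78 c=22/13 d=-7/18
  seg 2: a=2 b=16/39 c=-47/26 d=47/156
S(17/4) = 1397/1664

Δ: Δ0=-3/2, Δ1=7/3, Δ2=-2
row 1: diag=10, rhs=23; c'=3/10, d'=23/10
row 2: denom=10−3·3/10=91/10; d'=(-26−3·23/10)/(91/10)=-47/13
back: M2=-47/13
back: M1=23/10−3/10·-47/13=44/13
M: M0=0, M1=44/13, M2=-47/13, M3=0
seg 0: a=-2, c=M0/2=0, d=(M1−M0)/(6·2)=11/39, b=Δ0−h0·(2M0+M1)/6=-205/78
seg 1: a=-5, c=M1/2=22/13, d=(M2−M1)/(6·3)=-7/18, b=Δ1−h1·(2M1+M2)/6=59/78
seg 2: a=2, c=M2/2=-47/26, d=(M3−M2)/(6·2)=47/156, b=Δ2−h2·(2M2+M3)/6=16/39
t_q=17/4 → seg 1, τ=9/4; S=-5+59/78·τ+22/13·τ²+-7/18·τ³=1397/1664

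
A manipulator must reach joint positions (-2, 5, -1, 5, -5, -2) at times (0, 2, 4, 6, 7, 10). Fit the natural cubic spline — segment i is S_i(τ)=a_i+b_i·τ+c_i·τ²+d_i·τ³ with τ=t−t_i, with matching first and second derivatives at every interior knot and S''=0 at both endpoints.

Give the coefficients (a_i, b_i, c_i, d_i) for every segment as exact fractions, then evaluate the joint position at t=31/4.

  seg 0: a=-2 b=7747/1282 c=0 d=-815/1282
  seg 1: a=5 b=-2033/1282 c=-2445/641 d=7967/5128
  seg 2: a=-1 b=1154/641 c=14121/2564 d=-12583/5128
  seg 3: a=5 b=-7199/1282 c=-5907/641 d=6193/1282
  seg 4: a=-5 b=-6124/641 c=6765/1282 d=-2255/3846
S(31/4) = -774899/82048

Δ: Δ0=7/2, Δ1=-3, Δ2=3, Δ3=-10, Δ4=1
row 1: diag=8, rhs=-39; c'=1/4, d'=-39/8
row 2: denom=8−2·1/4=15/2; d'=(36−2·-39/8)/(15/2)=61/10
row 3: denom=6−2·4/15=82/15; d'=(-78−2·61/10)/(82/15)=-33/2
row 4: denom=8−1·15/82=641/82; d'=(66−1·-33/2)/(641/82)=6765/641
back: M4=6765/641
back: M3=-33/2−15/82·6765/641=-11814/641
back: M2=61/10−4/15·-11814/641=14121/1282
back: M1=-39/8−1/4·14121/1282=-4890/641
M: M0=0, M1=-4890/641, M2=14121/1282, M3=-11814/641, M4=6765/641, M5=0
seg 0: a=-2, c=M0/2=0, d=(M1−M0)/(6·2)=-815/1282, b=Δ0−h0·(2M0+M1)/6=7747/1282
seg 1: a=5, c=M1/2=-2445/641, d=(M2−M1)/(6·2)=7967/5128, b=Δ1−h1·(2M1+M2)/6=-2033/1282
seg 2: a=-1, c=M2/2=14121/2564, d=(M3−M2)/(6·2)=-12583/5128, b=Δ2−h2·(2M2+M3)/6=1154/641
seg 3: a=5, c=M3/2=-5907/641, d=(M4−M3)/(6·1)=6193/1282, b=Δ3−h3·(2M3+M4)/6=-7199/1282
seg 4: a=-5, c=M4/2=6765/1282, d=(M5−M4)/(6·3)=-2255/3846, b=Δ4−h4·(2M4+M5)/6=-6124/641
t_q=31/4 → seg 4, τ=3/4; S=-5+-6124/641·τ+6765/1282·τ²+-2255/3846·τ³=-774899/82048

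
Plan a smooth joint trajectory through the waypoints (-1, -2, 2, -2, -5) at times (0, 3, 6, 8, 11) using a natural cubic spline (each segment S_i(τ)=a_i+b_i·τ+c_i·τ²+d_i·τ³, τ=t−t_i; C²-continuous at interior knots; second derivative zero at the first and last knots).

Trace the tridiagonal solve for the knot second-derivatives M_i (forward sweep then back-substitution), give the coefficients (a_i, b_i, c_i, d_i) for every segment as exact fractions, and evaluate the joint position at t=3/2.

Δ: Δ0=-1/3, Δ1=4/3, Δ2=-2, Δ3=-1
row 1: diag=12, rhs=10; c'=1/4, d'=5/6
row 2: denom=10−3·1/4=37/4; d'=(-20−3·5/6)/(37/4)=-90/37
row 3: denom=10−2·8/37=354/37; d'=(6−2·-90/37)/(354/37)=67/59
back: M3=67/59
back: M2=-90/37−8/37·67/59=-158/59
back: M1=5/6−1/4·-158/59=266/177
M: M0=0, M1=266/177, M2=-158/59, M3=67/59, M4=0
seg 0: a=-1, c=M0/2=0, d=(M1−M0)/(6·3)=133/1593, b=Δ0−h0·(2M0+M1)/6=-64/59
seg 1: a=-2, c=M1/2=133/177, d=(M2−M1)/(6·3)=-370/1593, b=Δ1−h1·(2M1+M2)/6=69/59
seg 2: a=2, c=M2/2=-79/59, d=(M3−M2)/(6·2)=75/236, b=Δ2−h2·(2M2+M3)/6=-35/59
seg 3: a=-2, c=M3/2=67/118, d=(M4−M3)/(6·3)=-67/1062, b=Δ3−h3·(2M3+M4)/6=-126/59
t_q=3/2 → seg 0, τ=3/2; S=-1+-64/59·τ+0·τ²+133/1593·τ³=-1107/472

  seg 0: a=-1 b=-64/59 c=0 d=133/1593
  seg 1: a=-2 b=69/59 c=133/177 d=-370/1593
  seg 2: a=2 b=-35/59 c=-79/59 d=75/236
  seg 3: a=-2 b=-126/59 c=67/118 d=-67/1062
S(3/2) = -1107/472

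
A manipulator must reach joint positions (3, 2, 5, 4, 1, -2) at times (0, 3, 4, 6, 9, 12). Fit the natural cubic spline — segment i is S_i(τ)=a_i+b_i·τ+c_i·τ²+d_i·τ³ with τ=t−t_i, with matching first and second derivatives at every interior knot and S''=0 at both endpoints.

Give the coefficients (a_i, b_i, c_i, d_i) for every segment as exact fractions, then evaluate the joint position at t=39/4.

  seg 0: a=3 b=-5947/3222 c=0 d=4873/28998
  seg 1: a=2 b=4336/1611 c=4873/3222 d=-431/358
  seg 2: a=5 b=6781/3222 c=-3382/1611 d=214/537
  seg 3: a=4 b=-4867/3222 c=470/1611 d=-1175/28998
  seg 4: a=1 b=-1376/1611 c=-235/3222 d=235/28998
S(39/4) = 7373/22912

Δ: Δ0=-1/3, Δ1=3, Δ2=-1/2, Δ3=-1, Δ4=-1
row 1: diag=8, rhs=20; c'=1/8, d'=5/2
row 2: denom=6−1·1/8=47/8; d'=(-21−1·5/2)/(47/8)=-4
row 3: denom=10−2·16/47=438/47; d'=(-3−2·-4)/(438/47)=235/438
row 4: denom=12−3·47/146=1611/146; d'=(0−3·235/438)/(1611/146)=-235/1611
back: M4=-235/1611
back: M3=235/438−47/146·-235/1611=940/1611
back: M2=-4−16/47·940/1611=-6764/1611
back: M1=5/2−1/8·-6764/1611=4873/1611
M: M0=0, M1=4873/1611, M2=-6764/1611, M3=940/1611, M4=-235/1611, M5=0
seg 0: a=3, c=M0/2=0, d=(M1−M0)/(6·3)=4873/28998, b=Δ0−h0·(2M0+M1)/6=-5947/3222
seg 1: a=2, c=M1/2=4873/3222, d=(M2−M1)/(6·1)=-431/358, b=Δ1−h1·(2M1+M2)/6=4336/1611
seg 2: a=5, c=M2/2=-3382/1611, d=(M3−M2)/(6·2)=214/537, b=Δ2−h2·(2M2+M3)/6=6781/3222
seg 3: a=4, c=M3/2=470/1611, d=(M4−M3)/(6·3)=-1175/28998, b=Δ3−h3·(2M3+M4)/6=-4867/3222
seg 4: a=1, c=M4/2=-235/3222, d=(M5−M4)/(6·3)=235/28998, b=Δ4−h4·(2M4+M5)/6=-1376/1611
t_q=39/4 → seg 4, τ=3/4; S=1+-1376/1611·τ+-235/3222·τ²+235/28998·τ³=7373/22912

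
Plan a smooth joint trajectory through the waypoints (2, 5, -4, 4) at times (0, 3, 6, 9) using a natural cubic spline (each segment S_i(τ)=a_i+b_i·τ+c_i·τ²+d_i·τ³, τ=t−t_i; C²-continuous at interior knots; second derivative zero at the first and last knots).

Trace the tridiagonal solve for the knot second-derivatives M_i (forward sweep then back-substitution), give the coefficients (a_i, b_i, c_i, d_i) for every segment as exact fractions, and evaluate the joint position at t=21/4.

  seg 0: a=2 b=22/9 c=0 d=-13/81
  seg 1: a=5 b=-17/9 c=-13/9 d=29/81
  seg 2: a=-4 b=-8/9 c=16/9 d=-16/81
S(21/4) = -159/64

Δ: Δ0=1, Δ1=-3, Δ2=8/3
row 1: diag=12, rhs=-24; c'=1/4, d'=-2
row 2: denom=12−3·1/4=45/4; d'=(34−3·-2)/(45/4)=32/9
back: M2=32/9
back: M1=-2−1/4·32/9=-26/9
M: M0=0, M1=-26/9, M2=32/9, M3=0
seg 0: a=2, c=M0/2=0, d=(M1−M0)/(6·3)=-13/81, b=Δ0−h0·(2M0+M1)/6=22/9
seg 1: a=5, c=M1/2=-13/9, d=(M2−M1)/(6·3)=29/81, b=Δ1−h1·(2M1+M2)/6=-17/9
seg 2: a=-4, c=M2/2=16/9, d=(M3−M2)/(6·3)=-16/81, b=Δ2−h2·(2M2+M3)/6=-8/9
t_q=21/4 → seg 1, τ=9/4; S=5+-17/9·τ+-13/9·τ²+29/81·τ³=-159/64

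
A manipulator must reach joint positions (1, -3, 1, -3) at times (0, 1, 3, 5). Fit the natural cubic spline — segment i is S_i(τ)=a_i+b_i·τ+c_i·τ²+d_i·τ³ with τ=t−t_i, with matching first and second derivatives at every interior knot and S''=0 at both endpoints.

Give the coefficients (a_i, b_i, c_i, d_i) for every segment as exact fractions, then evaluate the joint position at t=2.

  seg 0: a=1 b=-58/11 c=0 d=14/11
  seg 1: a=-3 b=-16/11 c=42/11 d=-23/22
  seg 2: a=1 b=14/11 c=-27/11 d=9/22
S(2) = -37/22

Δ: Δ0=-4, Δ1=2, Δ2=-2
row 1: diag=6, rhs=36; c'=1/3, d'=6
row 2: denom=8−2·1/3=22/3; d'=(-24−2·6)/(22/3)=-54/11
back: M2=-54/11
back: M1=6−1/3·-54/11=84/11
M: M0=0, M1=84/11, M2=-54/11, M3=0
seg 0: a=1, c=M0/2=0, d=(M1−M0)/(6·1)=14/11, b=Δ0−h0·(2M0+M1)/6=-58/11
seg 1: a=-3, c=M1/2=42/11, d=(M2−M1)/(6·2)=-23/22, b=Δ1−h1·(2M1+M2)/6=-16/11
seg 2: a=1, c=M2/2=-27/11, d=(M3−M2)/(6·2)=9/22, b=Δ2−h2·(2M2+M3)/6=14/11
t_q=2 → seg 1, τ=1; S=-3+-16/11·τ+42/11·τ²+-23/22·τ³=-37/22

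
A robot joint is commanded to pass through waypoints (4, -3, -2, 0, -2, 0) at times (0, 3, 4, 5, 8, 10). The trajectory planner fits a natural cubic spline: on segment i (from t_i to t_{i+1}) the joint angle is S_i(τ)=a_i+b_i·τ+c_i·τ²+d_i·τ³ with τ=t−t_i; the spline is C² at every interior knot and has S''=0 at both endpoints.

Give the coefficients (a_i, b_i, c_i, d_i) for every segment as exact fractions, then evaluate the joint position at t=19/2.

  seg 0: a=4 b=-7381/2121 c=0 d=2432/19089
  seg 1: a=-3 b=-85/2121 c=2432/2121 d=-226/2121
  seg 2: a=-2 b=1367/707 c=1754/2121 d=-1613/2121
  seg 3: a=0 b=2770/2121 c=-3085/2121 d=5071/19089
  seg 4: a=-2 b=-527/2121 c=662/707 d=-331/2121
S(19/2) = -4483/5656

Δ: Δ0=-7/3, Δ1=1, Δ2=2, Δ3=-2/3, Δ4=1
row 1: diag=8, rhs=20; c'=1/8, d'=5/2
row 2: denom=4−1·1/8=31/8; d'=(6−1·5/2)/(31/8)=28/31
row 3: denom=8−1·8/31=240/31; d'=(-16−1·28/31)/(240/31)=-131/60
row 4: denom=10−3·31/80=707/80; d'=(10−3·-131/60)/(707/80)=1324/707
back: M4=1324/707
back: M3=-131/60−31/80·1324/707=-6170/2121
back: M2=28/31−8/31·-6170/2121=3508/2121
back: M1=5/2−1/8·3508/2121=4864/2121
M: M0=0, M1=4864/2121, M2=3508/2121, M3=-6170/2121, M4=1324/707, M5=0
seg 0: a=4, c=M0/2=0, d=(M1−M0)/(6·3)=2432/19089, b=Δ0−h0·(2M0+M1)/6=-7381/2121
seg 1: a=-3, c=M1/2=2432/2121, d=(M2−M1)/(6·1)=-226/2121, b=Δ1−h1·(2M1+M2)/6=-85/2121
seg 2: a=-2, c=M2/2=1754/2121, d=(M3−M2)/(6·1)=-1613/2121, b=Δ2−h2·(2M2+M3)/6=1367/707
seg 3: a=0, c=M3/2=-3085/2121, d=(M4−M3)/(6·3)=5071/19089, b=Δ3−h3·(2M3+M4)/6=2770/2121
seg 4: a=-2, c=M4/2=662/707, d=(M5−M4)/(6·2)=-331/2121, b=Δ4−h4·(2M4+M5)/6=-527/2121
t_q=19/2 → seg 4, τ=3/2; S=-2+-527/2121·τ+662/707·τ²+-331/2121·τ³=-4483/5656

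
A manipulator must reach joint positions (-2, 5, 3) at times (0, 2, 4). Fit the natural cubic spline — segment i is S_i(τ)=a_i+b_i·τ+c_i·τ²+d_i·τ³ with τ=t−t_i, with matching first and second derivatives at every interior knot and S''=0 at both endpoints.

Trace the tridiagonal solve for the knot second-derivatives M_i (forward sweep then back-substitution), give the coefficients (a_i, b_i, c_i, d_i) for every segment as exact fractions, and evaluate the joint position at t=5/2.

  seg 0: a=-2 b=37/8 c=0 d=-9/32
  seg 1: a=5 b=5/4 c=-27/16 d=9/32
S(5/2) = 1341/256

Δ: Δ0=7/2, Δ1=-1
row 1: diag=8, rhs=-27; c'=1/4, d'=-27/8
back: M1=-27/8
M: M0=0, M1=-27/8, M2=0
seg 0: a=-2, c=M0/2=0, d=(M1−M0)/(6·2)=-9/32, b=Δ0−h0·(2M0+M1)/6=37/8
seg 1: a=5, c=M1/2=-27/16, d=(M2−M1)/(6·2)=9/32, b=Δ1−h1·(2M1+M2)/6=5/4
t_q=5/2 → seg 1, τ=1/2; S=5+5/4·τ+-27/16·τ²+9/32·τ³=1341/256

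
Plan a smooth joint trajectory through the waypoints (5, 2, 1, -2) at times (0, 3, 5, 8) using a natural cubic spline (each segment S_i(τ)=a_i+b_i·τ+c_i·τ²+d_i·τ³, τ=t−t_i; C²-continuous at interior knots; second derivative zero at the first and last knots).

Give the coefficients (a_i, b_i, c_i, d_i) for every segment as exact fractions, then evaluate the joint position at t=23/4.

Δ: Δ0=-1, Δ1=-1/2, Δ2=-1
row 1: diag=10, rhs=3; c'=1/5, d'=3/10
row 2: denom=10−2·1/5=48/5; d'=(-3−2·3/10)/(48/5)=-3/8
back: M2=-3/8
back: M1=3/10−1/5·-3/8=3/8
M: M0=0, M1=3/8, M2=-3/8, M3=0
seg 0: a=5, c=M0/2=0, d=(M1−M0)/(6·3)=1/48, b=Δ0−h0·(2M0+M1)/6=-19/16
seg 1: a=2, c=M1/2=3/16, d=(M2−M1)/(6·2)=-1/16, b=Δ1−h1·(2M1+M2)/6=-5/8
seg 2: a=1, c=M2/2=-3/16, d=(M3−M2)/(6·3)=1/48, b=Δ2−h2·(2M2+M3)/6=-5/8
t_q=23/4 → seg 2, τ=3/4; S=1+-5/8·τ+-3/16·τ²+1/48·τ³=445/1024

  seg 0: a=5 b=-19/16 c=0 d=1/48
  seg 1: a=2 b=-5/8 c=3/16 d=-1/16
  seg 2: a=1 b=-5/8 c=-3/16 d=1/48
S(23/4) = 445/1024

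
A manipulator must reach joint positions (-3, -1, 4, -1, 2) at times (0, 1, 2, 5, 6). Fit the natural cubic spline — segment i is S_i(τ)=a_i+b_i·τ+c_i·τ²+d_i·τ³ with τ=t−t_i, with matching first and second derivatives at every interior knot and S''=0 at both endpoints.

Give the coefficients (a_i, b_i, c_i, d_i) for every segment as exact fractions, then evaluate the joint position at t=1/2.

  seg 0: a=-3 b=575/636 c=0 d=697/636
  seg 1: a=-1 b=1333/318 c=697/212 d=-1577/636
  seg 2: a=4 b=2117/636 c=-220/53 d=527/636
  seg 3: a=-1 b=253/318 c=701/212 d=-701/636
S(1/2) = -4089/1696

Δ: Δ0=2, Δ1=5, Δ2=-5/3, Δ3=3
row 1: diag=4, rhs=18; c'=1/4, d'=9/2
row 2: denom=8−1·1/4=31/4; d'=(-40−1·9/2)/(31/4)=-178/31
row 3: denom=8−3·12/31=212/31; d'=(28−3·-178/31)/(212/31)=701/106
back: M3=701/106
back: M2=-178/31−12/31·701/106=-440/53
back: M1=9/2−1/4·-440/53=697/106
M: M0=0, M1=697/106, M2=-440/53, M3=701/106, M4=0
seg 0: a=-3, c=M0/2=0, d=(M1−M0)/(6·1)=697/636, b=Δ0−h0·(2M0+M1)/6=575/636
seg 1: a=-1, c=M1/2=697/212, d=(M2−M1)/(6·1)=-1577/636, b=Δ1−h1·(2M1+M2)/6=1333/318
seg 2: a=4, c=M2/2=-220/53, d=(M3−M2)/(6·3)=527/636, b=Δ2−h2·(2M2+M3)/6=2117/636
seg 3: a=-1, c=M3/2=701/212, d=(M4−M3)/(6·1)=-701/636, b=Δ3−h3·(2M3+M4)/6=253/318
t_q=1/2 → seg 0, τ=1/2; S=-3+575/636·τ+0·τ²+697/636·τ³=-4089/1696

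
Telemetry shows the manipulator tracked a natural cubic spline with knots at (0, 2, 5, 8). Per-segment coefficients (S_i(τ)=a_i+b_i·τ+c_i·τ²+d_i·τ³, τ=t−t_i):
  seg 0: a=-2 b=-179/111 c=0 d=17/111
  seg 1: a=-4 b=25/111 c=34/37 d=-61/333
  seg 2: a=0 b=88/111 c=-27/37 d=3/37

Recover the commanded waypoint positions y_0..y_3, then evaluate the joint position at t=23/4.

y_0 = S_0(0) = a_0 = -2
y_1 = S_1(0) = a_1 = -4
y_2 = S_2(0) = a_2 = 0
y_3 = S_2(3) = -2
t_q=23/4 is in segment 2 (τ=3/4); S_2(τ)=517/2368

y_0=-2 y_1=-4 y_2=0 y_3=-2
S(23/4) = 517/2368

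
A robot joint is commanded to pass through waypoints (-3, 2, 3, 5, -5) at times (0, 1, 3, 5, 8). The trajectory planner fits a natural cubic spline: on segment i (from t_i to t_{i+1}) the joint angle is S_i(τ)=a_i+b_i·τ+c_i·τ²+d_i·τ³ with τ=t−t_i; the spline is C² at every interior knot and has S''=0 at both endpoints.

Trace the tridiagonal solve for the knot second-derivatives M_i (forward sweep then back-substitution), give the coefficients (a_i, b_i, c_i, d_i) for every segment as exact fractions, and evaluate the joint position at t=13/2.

  seg 0: a=-3 b=1837/312 c=0 d=-277/312
  seg 1: a=2 b=503/156 c=-277/104 d=203/312
  seg 2: a=3 b=59/156 c=129/104 d=-145/312
  seg 3: a=5 b=-37/156 c=-161/104 d=161/936
S(13/2) = 1449/832

Δ: Δ0=5, Δ1=1/2, Δ2=1, Δ3=-10/3
row 1: diag=6, rhs=-27; c'=1/3, d'=-9/2
row 2: denom=8−2·1/3=22/3; d'=(3−2·-9/2)/(22/3)=18/11
row 3: denom=10−2·3/11=104/11; d'=(-26−2·18/11)/(104/11)=-161/52
back: M3=-161/52
back: M2=18/11−3/11·-161/52=129/52
back: M1=-9/2−1/3·129/52=-277/52
M: M0=0, M1=-277/52, M2=129/52, M3=-161/52, M4=0
seg 0: a=-3, c=M0/2=0, d=(M1−M0)/(6·1)=-277/312, b=Δ0−h0·(2M0+M1)/6=1837/312
seg 1: a=2, c=M1/2=-277/104, d=(M2−M1)/(6·2)=203/312, b=Δ1−h1·(2M1+M2)/6=503/156
seg 2: a=3, c=M2/2=129/104, d=(M3−M2)/(6·2)=-145/312, b=Δ2−h2·(2M2+M3)/6=59/156
seg 3: a=5, c=M3/2=-161/104, d=(M4−M3)/(6·3)=161/936, b=Δ3−h3·(2M3+M4)/6=-37/156
t_q=13/2 → seg 3, τ=3/2; S=5+-37/156·τ+-161/104·τ²+161/936·τ³=1449/832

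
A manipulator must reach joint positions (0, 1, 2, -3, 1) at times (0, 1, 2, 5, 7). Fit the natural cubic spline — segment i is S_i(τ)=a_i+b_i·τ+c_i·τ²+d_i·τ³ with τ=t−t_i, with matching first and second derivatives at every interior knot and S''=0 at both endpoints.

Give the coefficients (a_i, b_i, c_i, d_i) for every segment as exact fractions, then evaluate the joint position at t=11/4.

Δ: Δ0=1, Δ1=1, Δ2=-5/3, Δ3=2
row 1: diag=4, rhs=0; c'=1/4, d'=0
row 2: denom=8−1·1/4=31/4; d'=(-16−1·0)/(31/4)=-64/31
row 3: denom=10−3·12/31=274/31; d'=(22−3·-64/31)/(274/31)=437/137
back: M3=437/137
back: M2=-64/31−12/31·437/137=-452/137
back: M1=0−1/4·-452/137=113/137
M: M0=0, M1=113/137, M2=-452/137, M3=437/137, M4=0
seg 0: a=0, c=M0/2=0, d=(M1−M0)/(6·1)=113/822, b=Δ0−h0·(2M0+M1)/6=709/822
seg 1: a=1, c=M1/2=113/274, d=(M2−M1)/(6·1)=-565/822, b=Δ1−h1·(2M1+M2)/6=524/411
seg 2: a=2, c=M2/2=-226/137, d=(M3−M2)/(6·3)=889/2466, b=Δ2−h2·(2M2+M3)/6=31/822
seg 3: a=-3, c=M3/2=437/274, d=(M4−M3)/(6·2)=-437/1644, b=Δ3−h3·(2M3+M4)/6=-52/411
t_q=11/4 → seg 2, τ=3/4; S=2+31/822·τ+-226/137·τ²+889/2466·τ³=21963/17536

  seg 0: a=0 b=709/822 c=0 d=113/822
  seg 1: a=1 b=524/411 c=113/274 d=-565/822
  seg 2: a=2 b=31/822 c=-226/137 d=889/2466
  seg 3: a=-3 b=-52/411 c=437/274 d=-437/1644
S(11/4) = 21963/17536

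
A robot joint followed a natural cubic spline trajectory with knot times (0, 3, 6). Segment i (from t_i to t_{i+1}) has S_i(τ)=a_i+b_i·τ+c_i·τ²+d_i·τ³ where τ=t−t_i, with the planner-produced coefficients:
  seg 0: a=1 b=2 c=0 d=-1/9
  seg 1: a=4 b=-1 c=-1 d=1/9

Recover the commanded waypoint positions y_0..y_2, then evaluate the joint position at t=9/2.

y_0=1 y_1=4 y_2=-5
S(9/2) = 5/8

y_0 = S_0(0) = a_0 = 1
y_1 = S_1(0) = a_1 = 4
y_2 = S_1(3) = -5
t_q=9/2 is in segment 1 (τ=3/2); S_1(τ)=5/8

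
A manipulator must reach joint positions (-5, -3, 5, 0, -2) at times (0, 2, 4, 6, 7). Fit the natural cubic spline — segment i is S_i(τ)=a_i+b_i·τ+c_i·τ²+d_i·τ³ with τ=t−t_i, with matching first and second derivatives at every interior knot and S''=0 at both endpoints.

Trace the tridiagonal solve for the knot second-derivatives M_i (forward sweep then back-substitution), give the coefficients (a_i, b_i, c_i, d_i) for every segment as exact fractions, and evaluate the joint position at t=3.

Δ: Δ0=1, Δ1=4, Δ2=-5/2, Δ3=-2
row 1: diag=8, rhs=18; c'=1/4, d'=9/4
row 2: denom=8−2·1/4=15/2; d'=(-39−2·9/4)/(15/2)=-29/5
row 3: denom=6−2·4/15=82/15; d'=(3−2·-29/5)/(82/15)=219/82
back: M3=219/82
back: M2=-29/5−4/15·219/82=-267/41
back: M1=9/4−1/4·-267/41=159/41
M: M0=0, M1=159/41, M2=-267/41, M3=219/82, M4=0
seg 0: a=-5, c=M0/2=0, d=(M1−M0)/(6·2)=53/164, b=Δ0−h0·(2M0+M1)/6=-12/41
seg 1: a=-3, c=M1/2=159/82, d=(M2−M1)/(6·2)=-71/82, b=Δ1−h1·(2M1+M2)/6=147/41
seg 2: a=5, c=M2/2=-267/82, d=(M3−M2)/(6·2)=251/328, b=Δ2−h2·(2M2+M3)/6=39/41
seg 3: a=0, c=M3/2=219/164, d=(M4−M3)/(6·1)=-73/164, b=Δ3−h3·(2M3+M4)/6=-237/82
t_q=3 → seg 1, τ=1; S=-3+147/41·τ+159/82·τ²+-71/82·τ³=68/41

  seg 0: a=-5 b=-12/41 c=0 d=53/164
  seg 1: a=-3 b=147/41 c=159/82 d=-71/82
  seg 2: a=5 b=39/41 c=-267/82 d=251/328
  seg 3: a=0 b=-237/82 c=219/164 d=-73/164
S(3) = 68/41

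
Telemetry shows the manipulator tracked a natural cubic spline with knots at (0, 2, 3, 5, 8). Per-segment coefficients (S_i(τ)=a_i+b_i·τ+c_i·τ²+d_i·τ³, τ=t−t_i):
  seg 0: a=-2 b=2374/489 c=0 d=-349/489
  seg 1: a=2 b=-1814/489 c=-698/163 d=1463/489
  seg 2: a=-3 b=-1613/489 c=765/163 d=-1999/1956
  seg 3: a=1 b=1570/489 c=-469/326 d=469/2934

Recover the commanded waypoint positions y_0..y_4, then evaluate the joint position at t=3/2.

y_0 = S_0(0) = a_0 = -2
y_1 = S_1(0) = a_1 = 2
y_2 = S_2(0) = a_2 = -3
y_3 = S_3(0) = a_3 = 1
y_4 = S_3(3) = 2
t_q=3/2 is in segment 0 (τ=3/2); S_0(τ)=3747/1304

y_0=-2 y_1=2 y_2=-3 y_3=1 y_4=2
S(3/2) = 3747/1304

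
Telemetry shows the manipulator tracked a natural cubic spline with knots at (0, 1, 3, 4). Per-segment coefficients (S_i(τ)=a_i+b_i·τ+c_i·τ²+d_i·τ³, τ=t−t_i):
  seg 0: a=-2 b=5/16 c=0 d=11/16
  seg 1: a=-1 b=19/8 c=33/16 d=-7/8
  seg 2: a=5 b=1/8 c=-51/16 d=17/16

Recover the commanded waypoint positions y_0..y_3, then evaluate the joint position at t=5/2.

y_0 = S_0(0) = a_0 = -2
y_1 = S_1(0) = a_1 = -1
y_2 = S_2(0) = a_2 = 5
y_3 = S_2(1) = 3
t_q=5/2 is in segment 1 (τ=3/2); S_1(τ)=17/4

y_0=-2 y_1=-1 y_2=5 y_3=3
S(5/2) = 17/4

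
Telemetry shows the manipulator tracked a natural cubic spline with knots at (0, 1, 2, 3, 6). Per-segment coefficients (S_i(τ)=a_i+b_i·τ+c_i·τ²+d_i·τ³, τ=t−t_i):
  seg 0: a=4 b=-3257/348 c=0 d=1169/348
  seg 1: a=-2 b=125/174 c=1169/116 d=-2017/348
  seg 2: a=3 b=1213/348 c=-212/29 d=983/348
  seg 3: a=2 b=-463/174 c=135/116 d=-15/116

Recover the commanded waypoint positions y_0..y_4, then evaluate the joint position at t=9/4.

y_0=4 y_1=-2 y_2=3 y_3=2 y_4=1
S(9/4) = 25677/7424

y_0 = S_0(0) = a_0 = 4
y_1 = S_1(0) = a_1 = -2
y_2 = S_2(0) = a_2 = 3
y_3 = S_3(0) = a_3 = 2
y_4 = S_3(3) = 1
t_q=9/4 is in segment 2 (τ=1/4); S_2(τ)=25677/7424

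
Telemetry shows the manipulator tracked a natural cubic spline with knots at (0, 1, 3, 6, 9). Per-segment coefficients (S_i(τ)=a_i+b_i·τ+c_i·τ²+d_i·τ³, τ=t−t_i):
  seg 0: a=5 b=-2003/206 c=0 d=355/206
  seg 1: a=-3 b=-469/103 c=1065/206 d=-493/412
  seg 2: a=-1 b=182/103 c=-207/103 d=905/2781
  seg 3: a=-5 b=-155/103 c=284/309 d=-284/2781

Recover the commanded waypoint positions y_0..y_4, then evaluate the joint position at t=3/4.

y_0 = S_0(0) = a_0 = 5
y_1 = S_1(0) = a_1 = -3
y_2 = S_2(0) = a_2 = -1
y_3 = S_3(0) = a_3 = -5
y_4 = S_3(3) = -4
t_q=3/4 is in segment 0 (τ=3/4); S_0(τ)=-20639/13184

y_0=5 y_1=-3 y_2=-1 y_3=-5 y_4=-4
S(3/4) = -20639/13184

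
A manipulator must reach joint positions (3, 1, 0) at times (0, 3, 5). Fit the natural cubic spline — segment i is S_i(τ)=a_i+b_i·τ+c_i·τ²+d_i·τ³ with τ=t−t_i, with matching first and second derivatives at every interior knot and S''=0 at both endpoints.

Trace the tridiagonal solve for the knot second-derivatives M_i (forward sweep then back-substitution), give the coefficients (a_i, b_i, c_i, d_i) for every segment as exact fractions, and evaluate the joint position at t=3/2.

Δ: Δ0=-2/3, Δ1=-1/2
row 1: diag=10, rhs=1; c'=1/5, d'=1/10
back: M1=1/10
M: M0=0, M1=1/10, M2=0
seg 0: a=3, c=M0/2=0, d=(M1−M0)/(6·3)=1/180, b=Δ0−h0·(2M0+M1)/6=-43/60
seg 1: a=1, c=M1/2=1/20, d=(M2−M1)/(6·2)=-1/120, b=Δ1−h1·(2M1+M2)/6=-17/30
t_q=3/2 → seg 0, τ=3/2; S=3+-43/60·τ+0·τ²+1/180·τ³=311/160

  seg 0: a=3 b=-43/60 c=0 d=1/180
  seg 1: a=1 b=-17/30 c=1/20 d=-1/120
S(3/2) = 311/160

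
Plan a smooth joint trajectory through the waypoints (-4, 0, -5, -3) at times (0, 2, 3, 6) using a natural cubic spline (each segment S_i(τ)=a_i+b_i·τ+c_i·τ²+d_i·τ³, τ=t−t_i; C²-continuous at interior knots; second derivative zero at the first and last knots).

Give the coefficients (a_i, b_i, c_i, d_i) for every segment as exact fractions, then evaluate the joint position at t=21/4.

Δ: Δ0=2, Δ1=-5, Δ2=2/3
row 1: diag=6, rhs=-42; c'=1/6, d'=-7
row 2: denom=8−1·1/6=47/6; d'=(34−1·-7)/(47/6)=246/47
back: M2=246/47
back: M1=-7−1/6·246/47=-370/47
M: M0=0, M1=-370/47, M2=246/47, M3=0
seg 0: a=-4, c=M0/2=0, d=(M1−M0)/(6·2)=-185/282, b=Δ0−h0·(2M0+M1)/6=652/141
seg 1: a=0, c=M1/2=-185/47, d=(M2−M1)/(6·1)=308/141, b=Δ1−h1·(2M1+M2)/6=-458/141
seg 2: a=-5, c=M2/2=123/47, d=(M3−M2)/(6·3)=-41/141, b=Δ2−h2·(2M2+M3)/6=-644/141
t_q=21/4 → seg 2, τ=9/4; S=-5+-644/141·τ+123/47·τ²+-41/141·τ³=-16063/3008

  seg 0: a=-4 b=652/141 c=0 d=-185/282
  seg 1: a=0 b=-458/141 c=-185/47 d=308/141
  seg 2: a=-5 b=-644/141 c=123/47 d=-41/141
S(21/4) = -16063/3008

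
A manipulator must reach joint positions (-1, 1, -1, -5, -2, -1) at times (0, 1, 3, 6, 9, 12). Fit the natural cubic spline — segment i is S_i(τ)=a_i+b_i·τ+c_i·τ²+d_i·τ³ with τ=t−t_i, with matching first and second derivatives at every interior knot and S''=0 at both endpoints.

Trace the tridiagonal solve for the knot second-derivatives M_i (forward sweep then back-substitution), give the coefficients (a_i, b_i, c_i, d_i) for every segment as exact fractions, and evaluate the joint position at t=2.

  seg 0: a=-1 b=5/2 c=0 d=-1/2
  seg 1: a=1 b=1 c=-3/2 d=1/4
  seg 2: a=-1 b=-2 c=0 d=2/27
  seg 3: a=-5 b=0 c=2/3 d=-1/9
  seg 4: a=-2 b=1 c=-1/3 d=1/27
S(2) = 3/4

Δ: Δ0=2, Δ1=-1, Δ2=-4/3, Δ3=1, Δ4=1/3
row 1: diag=6, rhs=-18; c'=1/3, d'=-3
row 2: denom=10−2·1/3=28/3; d'=(-2−2·-3)/(28/3)=3/7
row 3: denom=12−3·9/28=309/28; d'=(14−3·3/7)/(309/28)=356/309
row 4: denom=12−3·28/103=1152/103; d'=(-4−3·356/309)/(1152/103)=-2/3
back: M4=-2/3
back: M3=356/309−28/103·-2/3=4/3
back: M2=3/7−9/28·4/3=0
back: M1=-3−1/3·0=-3
M: M0=0, M1=-3, M2=0, M3=4/3, M4=-2/3, M5=0
seg 0: a=-1, c=M0/2=0, d=(M1−M0)/(6·1)=-1/2, b=Δ0−h0·(2M0+M1)/6=5/2
seg 1: a=1, c=M1/2=-3/2, d=(M2−M1)/(6·2)=1/4, b=Δ1−h1·(2M1+M2)/6=1
seg 2: a=-1, c=M2/2=0, d=(M3−M2)/(6·3)=2/27, b=Δ2−h2·(2M2+M3)/6=-2
seg 3: a=-5, c=M3/2=2/3, d=(M4−M3)/(6·3)=-1/9, b=Δ3−h3·(2M3+M4)/6=0
seg 4: a=-2, c=M4/2=-1/3, d=(M5−M4)/(6·3)=1/27, b=Δ4−h4·(2M4+M5)/6=1
t_q=2 → seg 1, τ=1; S=1+1·τ+-3/2·τ²+1/4·τ³=3/4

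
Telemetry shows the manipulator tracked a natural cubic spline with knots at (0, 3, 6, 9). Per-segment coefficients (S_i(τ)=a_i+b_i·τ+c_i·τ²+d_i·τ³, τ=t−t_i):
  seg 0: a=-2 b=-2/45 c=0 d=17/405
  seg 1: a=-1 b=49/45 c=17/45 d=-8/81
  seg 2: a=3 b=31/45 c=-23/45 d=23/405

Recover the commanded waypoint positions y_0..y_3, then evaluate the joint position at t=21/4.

y_0 = S_0(0) = a_0 = -2
y_1 = S_1(0) = a_1 = -1
y_2 = S_2(0) = a_2 = 3
y_3 = S_2(3) = 2
t_q=21/4 is in segment 1 (τ=9/4); S_1(τ)=179/80

y_0=-2 y_1=-1 y_2=3 y_3=2
S(21/4) = 179/80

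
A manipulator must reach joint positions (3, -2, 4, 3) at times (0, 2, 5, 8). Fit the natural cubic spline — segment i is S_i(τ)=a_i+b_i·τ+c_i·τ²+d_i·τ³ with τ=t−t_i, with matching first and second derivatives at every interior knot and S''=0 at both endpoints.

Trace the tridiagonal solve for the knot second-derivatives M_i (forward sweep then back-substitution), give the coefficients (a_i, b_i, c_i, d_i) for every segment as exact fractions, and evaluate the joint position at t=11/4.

Δ: Δ0=-5/2, Δ1=2, Δ2=-1/3
row 1: diag=10, rhs=27; c'=3/10, d'=27/10
row 2: denom=12−3·3/10=111/10; d'=(-14−3·27/10)/(111/10)=-221/111
back: M2=-221/111
back: M1=27/10−3/10·-221/111=122/37
M: M0=0, M1=122/37, M2=-221/111, M3=0
seg 0: a=3, c=M0/2=0, d=(M1−M0)/(6·2)=61/222, b=Δ0−h0·(2M0+M1)/6=-799/222
seg 1: a=-2, c=M1/2=61/37, d=(M2−M1)/(6·3)=-587/1998, b=Δ1−h1·(2M1+M2)/6=-67/222
seg 2: a=4, c=M2/2=-221/222, d=(M3−M2)/(6·3)=221/1998, b=Δ2−h2·(2M2+M3)/6=184/111
t_q=11/4 → seg 1, τ=3/4; S=-2+-67/222·τ+61/37·τ²+-587/1998·τ³=-6739/4736

  seg 0: a=3 b=-799/222 c=0 d=61/222
  seg 1: a=-2 b=-67/222 c=61/37 d=-587/1998
  seg 2: a=4 b=184/111 c=-221/222 d=221/1998
S(11/4) = -6739/4736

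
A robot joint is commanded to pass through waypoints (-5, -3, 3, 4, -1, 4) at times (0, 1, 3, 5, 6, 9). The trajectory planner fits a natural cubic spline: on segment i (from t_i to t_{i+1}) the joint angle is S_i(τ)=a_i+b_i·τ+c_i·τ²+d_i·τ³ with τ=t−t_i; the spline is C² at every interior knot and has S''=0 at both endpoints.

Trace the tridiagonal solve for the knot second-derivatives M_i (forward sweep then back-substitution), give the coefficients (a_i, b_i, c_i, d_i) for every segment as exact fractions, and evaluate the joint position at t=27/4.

Δ: Δ0=2, Δ1=3, Δ2=1/2, Δ3=-5, Δ4=5/3
row 1: diag=6, rhs=6; c'=1/3, d'=1
row 2: denom=8−2·1/3=22/3; d'=(-15−2·1)/(22/3)=-51/22
row 3: denom=6−2·3/11=60/11; d'=(-33−2·-51/22)/(60/11)=-26/5
row 4: denom=8−1·11/60=469/60; d'=(40−1·-26/5)/(469/60)=2712/469
back: M4=2712/469
back: M3=-26/5−11/60·2712/469=-2936/469
back: M2=-51/22−3/11·-2936/469=-573/938
back: M1=1−1/3·-573/938=1129/938
M: M0=0, M1=1129/938, M2=-573/938, M3=-2936/469, M4=2712/469, M5=0
seg 0: a=-5, c=M0/2=0, d=(M1−M0)/(6·1)=1129/5628, b=Δ0−h0·(2M0+M1)/6=10127/5628
seg 1: a=-3, c=M1/2=1129/1876, d=(M2−M1)/(6·2)=-851/5628, b=Δ1−h1·(2M1+M2)/6=6757/2814
seg 2: a=3, c=M2/2=-573/1876, d=(M3−M2)/(6·2)=-757/1608, b=Δ2−h2·(2M2+M3)/6=8425/2814
seg 3: a=4, c=M3/2=-1468/469, d=(M4−M3)/(6·1)=2824/1407, b=Δ3−h3·(2M3+M4)/6=-5455/1407
seg 4: a=-1, c=M4/2=1356/469, d=(M5−M4)/(6·3)=-452/1407, b=Δ4−h4·(2M4+M5)/6=-5791/1407
t_q=27/4 → seg 4, τ=3/4; S=-1+-5791/1407·τ+1356/469·τ²+-452/1407·τ³=-2783/1072

  seg 0: a=-5 b=10127/5628 c=0 d=1129/5628
  seg 1: a=-3 b=6757/2814 c=1129/1876 d=-851/5628
  seg 2: a=3 b=8425/2814 c=-573/1876 d=-757/1608
  seg 3: a=4 b=-5455/1407 c=-1468/469 d=2824/1407
  seg 4: a=-1 b=-5791/1407 c=1356/469 d=-452/1407
S(27/4) = -2783/1072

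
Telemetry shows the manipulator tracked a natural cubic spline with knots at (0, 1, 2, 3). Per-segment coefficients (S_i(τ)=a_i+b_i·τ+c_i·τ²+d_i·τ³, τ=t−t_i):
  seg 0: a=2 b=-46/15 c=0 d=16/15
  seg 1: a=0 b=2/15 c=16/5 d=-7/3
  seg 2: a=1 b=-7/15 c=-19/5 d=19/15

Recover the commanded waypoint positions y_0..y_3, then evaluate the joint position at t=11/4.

y_0=2 y_1=0 y_2=1 y_3=-2
S(11/4) = -61/64

y_0 = S_0(0) = a_0 = 2
y_1 = S_1(0) = a_1 = 0
y_2 = S_2(0) = a_2 = 1
y_3 = S_2(1) = -2
t_q=11/4 is in segment 2 (τ=3/4); S_2(τ)=-61/64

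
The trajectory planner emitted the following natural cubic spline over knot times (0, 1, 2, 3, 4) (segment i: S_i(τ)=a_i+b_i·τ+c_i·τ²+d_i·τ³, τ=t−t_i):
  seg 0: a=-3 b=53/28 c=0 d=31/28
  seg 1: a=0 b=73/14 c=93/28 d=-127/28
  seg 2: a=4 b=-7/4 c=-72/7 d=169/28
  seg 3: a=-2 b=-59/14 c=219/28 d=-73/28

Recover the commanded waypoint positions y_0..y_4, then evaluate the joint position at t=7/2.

y_0 = S_0(0) = a_0 = -3
y_1 = S_1(0) = a_1 = 0
y_2 = S_2(0) = a_2 = 4
y_3 = S_3(0) = a_3 = -2
y_4 = S_3(1) = -1
t_q=7/2 is in segment 3 (τ=1/2); S_3(τ)=-555/224

y_0=-3 y_1=0 y_2=4 y_3=-2 y_4=-1
S(7/2) = -555/224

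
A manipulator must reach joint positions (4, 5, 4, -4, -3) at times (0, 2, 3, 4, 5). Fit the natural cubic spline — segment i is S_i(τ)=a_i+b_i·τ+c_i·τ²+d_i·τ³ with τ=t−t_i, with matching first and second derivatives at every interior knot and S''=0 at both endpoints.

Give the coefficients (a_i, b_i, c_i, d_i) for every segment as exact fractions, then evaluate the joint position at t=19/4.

  seg 0: a=4 b=7/43 c=0 d=29/344
  seg 1: a=5 b=101/86 c=87/172 d=-461/172
  seg 2: a=4 b=-1007/172 c=-324/43 d=927/172
  seg 3: a=-4 b=-409/86 c=1485/172 d=-495/172
S(19/4) = -43201/11008

Δ: Δ0=1/2, Δ1=-1, Δ2=-8, Δ3=1
row 1: diag=6, rhs=-9; c'=1/6, d'=-3/2
row 2: denom=4−1·1/6=23/6; d'=(-42−1·-3/2)/(23/6)=-243/23
row 3: denom=4−1·6/23=86/23; d'=(54−1·-243/23)/(86/23)=1485/86
back: M3=1485/86
back: M2=-243/23−6/23·1485/86=-648/43
back: M1=-3/2−1/6·-648/43=87/86
M: M0=0, M1=87/86, M2=-648/43, M3=1485/86, M4=0
seg 0: a=4, c=M0/2=0, d=(M1−M0)/(6·2)=29/344, b=Δ0−h0·(2M0+M1)/6=7/43
seg 1: a=5, c=M1/2=87/172, d=(M2−M1)/(6·1)=-461/172, b=Δ1−h1·(2M1+M2)/6=101/86
seg 2: a=4, c=M2/2=-324/43, d=(M3−M2)/(6·1)=927/172, b=Δ2−h2·(2M2+M3)/6=-1007/172
seg 3: a=-4, c=M3/2=1485/172, d=(M4−M3)/(6·1)=-495/172, b=Δ3−h3·(2M3+M4)/6=-409/86
t_q=19/4 → seg 3, τ=3/4; S=-4+-409/86·τ+1485/172·τ²+-495/172·τ³=-43201/11008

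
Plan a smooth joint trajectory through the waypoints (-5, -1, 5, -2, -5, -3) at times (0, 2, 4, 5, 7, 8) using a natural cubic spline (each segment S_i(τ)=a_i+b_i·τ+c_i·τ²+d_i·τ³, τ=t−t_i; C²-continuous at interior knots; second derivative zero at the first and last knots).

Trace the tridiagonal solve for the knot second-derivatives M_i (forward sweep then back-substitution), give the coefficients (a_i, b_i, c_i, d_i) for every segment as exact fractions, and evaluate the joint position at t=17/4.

Δ: Δ0=2, Δ1=3, Δ2=-7, Δ3=-3/2, Δ4=2
row 1: diag=8, rhs=6; c'=1/4, d'=3/4
row 2: denom=6−2·1/4=11/2; d'=(-60−2·3/4)/(11/2)=-123/11
row 3: denom=6−1·2/11=64/11; d'=(33−1·-123/11)/(64/11)=243/32
row 4: denom=6−2·11/32=85/16; d'=(21−2·243/32)/(85/16)=93/85
back: M4=93/85
back: M3=243/32−11/32·93/85=1227/170
back: M2=-123/11−2/11·1227/170=-1062/85
back: M1=3/4−1/4·-1062/85=1317/340
M: M0=0, M1=1317/340, M2=-1062/85, M3=1227/170, M4=93/85, M5=0
seg 0: a=-5, c=M0/2=0, d=(M1−M0)/(6·2)=439/1360, b=Δ0−h0·(2M0+M1)/6=241/340
seg 1: a=-1, c=M1/2=1317/680, d=(M2−M1)/(6·2)=-371/272, b=Δ1−h1·(2M1+M2)/6=779/170
seg 2: a=5, c=M2/2=-531/85, d=(M3−M2)/(6·1)=1117/340, b=Δ2−h2·(2M2+M3)/6=-1373/340
seg 3: a=-2, c=M3/2=1227/340, d=(M4−M3)/(6·2)=-347/680, b=Δ3−h3·(2M3+M4)/6=-227/34
seg 4: a=-5, c=M4/2=93/170, d=(M5−M4)/(6·1)=-31/170, b=Δ4−h4·(2M4+M5)/6=139/85
t_q=17/4 → seg 2, τ=1/4; S=5+-1373/340·τ+-531/85·τ²+1117/340·τ³=79453/21760

  seg 0: a=-5 b=241/340 c=0 d=439/1360
  seg 1: a=-1 b=779/170 c=1317/680 d=-371/272
  seg 2: a=5 b=-1373/340 c=-531/85 d=1117/340
  seg 3: a=-2 b=-227/34 c=1227/340 d=-347/680
  seg 4: a=-5 b=139/85 c=93/170 d=-31/170
S(17/4) = 79453/21760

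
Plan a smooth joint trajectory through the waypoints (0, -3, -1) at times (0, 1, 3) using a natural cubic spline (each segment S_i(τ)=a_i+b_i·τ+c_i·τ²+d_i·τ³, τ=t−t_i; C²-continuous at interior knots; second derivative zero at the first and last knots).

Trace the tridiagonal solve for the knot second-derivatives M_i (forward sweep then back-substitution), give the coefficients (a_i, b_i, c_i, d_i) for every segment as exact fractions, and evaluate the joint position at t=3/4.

Δ: Δ0=-3, Δ1=1
row 1: diag=6, rhs=24; c'=1/3, d'=4
back: M1=4
M: M0=0, M1=4, M2=0
seg 0: a=0, c=M0/2=0, d=(M1−M0)/(6·1)=2/3, b=Δ0−h0·(2M0+M1)/6=-11/3
seg 1: a=-3, c=M1/2=2, d=(M2−M1)/(6·2)=-1/3, b=Δ1−h1·(2M1+M2)/6=-5/3
t_q=3/4 → seg 0, τ=3/4; S=0+-11/3·τ+0·τ²+2/3·τ³=-79/32

  seg 0: a=0 b=-11/3 c=0 d=2/3
  seg 1: a=-3 b=-5/3 c=2 d=-1/3
S(3/4) = -79/32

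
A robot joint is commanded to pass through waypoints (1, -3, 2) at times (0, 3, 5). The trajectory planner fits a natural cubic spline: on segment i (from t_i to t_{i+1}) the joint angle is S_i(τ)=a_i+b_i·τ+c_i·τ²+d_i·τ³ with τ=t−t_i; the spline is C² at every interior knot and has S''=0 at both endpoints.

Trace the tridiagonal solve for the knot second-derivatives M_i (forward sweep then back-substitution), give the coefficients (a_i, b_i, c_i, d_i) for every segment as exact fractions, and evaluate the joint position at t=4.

Δ: Δ0=-4/3, Δ1=5/2
row 1: diag=10, rhs=23; c'=1/5, d'=23/10
back: M1=23/10
M: M0=0, M1=23/10, M2=0
seg 0: a=1, c=M0/2=0, d=(M1−M0)/(6·3)=23/180, b=Δ0−h0·(2M0+M1)/6=-149/60
seg 1: a=-3, c=M1/2=23/20, d=(M2−M1)/(6·2)=-23/120, b=Δ1−h1·(2M1+M2)/6=29/30
t_q=4 → seg 1, τ=1; S=-3+29/30·τ+23/20·τ²+-23/120·τ³=-43/40

  seg 0: a=1 b=-149/60 c=0 d=23/180
  seg 1: a=-3 b=29/30 c=23/20 d=-23/120
S(4) = -43/40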